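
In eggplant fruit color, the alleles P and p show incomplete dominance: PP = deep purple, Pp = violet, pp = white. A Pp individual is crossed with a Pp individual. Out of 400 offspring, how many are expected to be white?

Punnett square for Pp × Pp:
Offspring genotypes: 1 PP, 2 Pp, 1 pp
Phenotype counts: 1 deep purple, 2 violet, 1 white
white: 1 out of 4 → fraction 1/4
Expected count = 1/4 × 400 = 100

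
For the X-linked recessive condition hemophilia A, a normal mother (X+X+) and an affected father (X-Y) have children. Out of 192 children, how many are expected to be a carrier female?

Cross: X+X+ × X-Y
Offspring: 2 X+X-, 2 X+Y
Probability of a carrier female: 2/4 = 1/2
Expected count = 1/2 × 192 = 96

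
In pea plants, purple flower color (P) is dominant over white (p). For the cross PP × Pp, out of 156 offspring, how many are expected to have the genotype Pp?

Punnett square for PP × Pp:
Offspring genotypes: 2 PP, 2 Pp
Total offspring: 4
Count with target: 2
Probability: 2/4 = 1/2
Expected count = 1/2 × 156 = 78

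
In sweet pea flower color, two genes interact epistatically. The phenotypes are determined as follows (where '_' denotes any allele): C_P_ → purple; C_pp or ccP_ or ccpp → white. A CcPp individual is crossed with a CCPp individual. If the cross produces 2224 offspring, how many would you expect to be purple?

Cross: CcPp × CCPp — consider each gene separately:
C gene: Cc × CC → 2 CC, 2 Cc → 4 C_ (out of 4)
P gene: Pp × Pp → 1 PP, 2 Pp, 1 pp → 3 P_ : 1 pp (out of 4)
Genotype classes (out of 4 × 4 = 16): C_P_ = 4×3 = 12; C_pp = 4×1 = 4
Apply the phenotype rules: C_P_ (12) → purple; C_pp (4) → white
Phenotype counts (out of 16): 12 purple, 4 white
purple: 12 out of 16 → fraction 3/4
Expected count = 3/4 × 2224 = 1668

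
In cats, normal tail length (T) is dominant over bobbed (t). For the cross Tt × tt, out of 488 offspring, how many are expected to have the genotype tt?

Punnett square for Tt × tt:
Offspring genotypes: 2 Tt, 2 tt
Total offspring: 4
Count with target: 2
Probability: 2/4 = 1/2
Expected count = 1/2 × 488 = 244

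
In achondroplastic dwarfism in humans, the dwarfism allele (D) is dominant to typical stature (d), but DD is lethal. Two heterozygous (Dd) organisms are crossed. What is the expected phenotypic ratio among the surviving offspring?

Cross: Dd × Dd
Punnett square offspring (before lethality): 1 DD, 2 Dd, 1 dd
The DD genotype is lethal (embryos die); surviving offspring: 2 Dd, 1 dd
Ratio: 2 achondroplastic dwarf : 1 typical stature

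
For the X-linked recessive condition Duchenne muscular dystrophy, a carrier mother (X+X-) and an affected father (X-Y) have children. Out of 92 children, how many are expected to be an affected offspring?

Cross: X+X- × X-Y
Offspring: 1 X+X-, 1 X+Y, 1 X-X-, 1 X-Y
Probability of an affected offspring: 2/4 = 1/2
Expected count = 1/2 × 92 = 46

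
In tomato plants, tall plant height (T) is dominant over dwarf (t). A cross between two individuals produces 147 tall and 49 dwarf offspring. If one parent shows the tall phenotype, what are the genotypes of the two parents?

Observed offspring: 147 tall, 49 dwarf
The observed ratio simplifies to 3:1. Dwarf (tt) offspring appear, so each parent must contribute one t allele. The parent stated to show tall carries T, so it is Tt. The other parent is then either Tt or tt: Tt × tt would give a 1:1 split, whereas Tt × Tt gives 3:1 — matching the data. So both parents are heterozygous (Tt × Tt).
Parent genotypes: Tt × Tt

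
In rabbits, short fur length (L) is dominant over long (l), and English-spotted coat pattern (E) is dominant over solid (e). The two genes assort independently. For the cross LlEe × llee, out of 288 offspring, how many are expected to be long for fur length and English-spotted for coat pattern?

Dihybrid cross LlEe × llee — consider each gene separately:
fur length: Ll × ll → 2 Ll, 2 ll → 2 L_ : 2 ll (out of 4)
coat pattern: Ee × ee → 2 Ee, 2 ee → 2 E_ : 2 ee (out of 4)
Looking for: long (ll) and English-spotted (E_)
P(long) = 2/4, P(English-spotted) = 2/4
P(both) = 2/4 × 2/4 = 4/16 = 1/4
Expected count = 1/4 × 288 = 72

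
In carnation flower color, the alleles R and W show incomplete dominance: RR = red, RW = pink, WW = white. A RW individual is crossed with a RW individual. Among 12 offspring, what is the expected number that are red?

Punnett square for RW × RW:
Offspring genotypes: 1 RR, 2 RW, 1 WW
Phenotype counts: 1 red, 2 pink, 1 white
red: 1 out of 4 → fraction 1/4
Expected count = 1/4 × 12 = 3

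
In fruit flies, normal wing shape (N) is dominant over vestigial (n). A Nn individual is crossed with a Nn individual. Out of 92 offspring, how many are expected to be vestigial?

Punnett square for Nn × Nn:
Offspring genotypes: 1 NN, 2 Nn, 1 nn
normal: 3, vestigial: 1
vestigial: 1 out of 4 → fraction 1/4
Expected count = 1/4 × 92 = 23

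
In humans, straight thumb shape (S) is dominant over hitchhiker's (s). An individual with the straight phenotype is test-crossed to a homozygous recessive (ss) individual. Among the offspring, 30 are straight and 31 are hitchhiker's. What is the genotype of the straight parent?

Test cross: ? × ss
Offspring: 30 straight, 31 hitchhiker's — approximately 1:1.
A 1:1 ratio in a test cross indicates the unknown parent is heterozygous (Ss).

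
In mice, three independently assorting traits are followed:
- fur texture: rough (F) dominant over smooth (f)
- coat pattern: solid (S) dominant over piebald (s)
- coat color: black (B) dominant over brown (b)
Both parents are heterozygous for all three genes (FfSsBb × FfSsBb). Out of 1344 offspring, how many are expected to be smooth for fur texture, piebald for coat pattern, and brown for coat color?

Trihybrid cross: FfSsBb × FfSsBb
Each trait segregates independently with a 3:1 phenotypic ratio, so each gene contributes 3/4 (dominant) or 1/4 (recessive).
Target: smooth (fur texture), piebald (coat pattern), brown (coat color)
Probability = product of independent per-trait probabilities
= 1/4 × 1/4 × 1/4 = 1/64
Expected count = 1/64 × 1344 = 21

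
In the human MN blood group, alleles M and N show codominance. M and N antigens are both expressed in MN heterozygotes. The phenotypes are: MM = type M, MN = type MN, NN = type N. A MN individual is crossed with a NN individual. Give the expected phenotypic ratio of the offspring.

Punnett square for MN × NN:
Offspring genotypes: 2 MN, 2 NN
Phenotype counts: 2 type MN, 2 type N
Ratio: 1 type MN : 1 type N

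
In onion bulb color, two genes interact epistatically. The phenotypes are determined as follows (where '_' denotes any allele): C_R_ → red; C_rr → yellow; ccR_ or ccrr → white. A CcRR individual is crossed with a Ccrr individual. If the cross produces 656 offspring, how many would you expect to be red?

Cross: CcRR × Ccrr — consider each gene separately:
C gene: Cc × Cc → 1 CC, 2 Cc, 1 cc → 3 C_ : 1 cc (out of 4)
R gene: RR × rr → 4 Rr → 4 R_ (out of 4)
Genotype classes (out of 4 × 4 = 16): C_R_ = 3×4 = 12; ccR_ = 1×4 = 4
Apply the phenotype rules: C_R_ (12) → red; ccR_ (4) → white
Phenotype counts (out of 16): 12 red, 4 white
red: 12 out of 16 → fraction 3/4
Expected count = 3/4 × 656 = 492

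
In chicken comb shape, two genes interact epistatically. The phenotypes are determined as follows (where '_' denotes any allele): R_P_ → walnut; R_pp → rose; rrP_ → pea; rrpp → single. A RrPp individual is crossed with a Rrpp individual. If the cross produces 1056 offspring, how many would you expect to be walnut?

Cross: RrPp × Rrpp — consider each gene separately:
R gene: Rr × Rr → 1 RR, 2 Rr, 1 rr → 3 R_ : 1 rr (out of 4)
P gene: Pp × pp → 2 Pp, 2 pp → 2 P_ : 2 pp (out of 4)
Genotype classes (out of 4 × 4 = 16): R_P_ = 3×2 = 6; R_pp = 3×2 = 6; rrP_ = 1×2 = 2; rrpp = 1×2 = 2
Apply the phenotype rules: R_P_ (6) → walnut; R_pp (6) → rose; rrP_ (2) → pea; rrpp (2) → single
Phenotype counts (out of 16): 6 walnut, 6 rose, 2 pea, 2 single
walnut: 6 out of 16 → fraction 3/8
Expected count = 3/8 × 1056 = 396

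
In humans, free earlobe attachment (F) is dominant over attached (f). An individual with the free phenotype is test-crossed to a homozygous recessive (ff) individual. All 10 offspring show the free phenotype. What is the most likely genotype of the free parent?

Test cross: ? × ff
All offspring are free.
If the unknown parent were heterozygous (Ff), about half of 10 offspring would be attached; none are. The unknown parent is most likely homozygous dominant (FF).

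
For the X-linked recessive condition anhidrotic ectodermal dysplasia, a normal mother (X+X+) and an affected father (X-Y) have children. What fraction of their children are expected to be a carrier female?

Cross: X+X+ × X-Y
Offspring: 2 X+X-, 2 X+Y
Probability of a carrier female: 2/4 = 1/2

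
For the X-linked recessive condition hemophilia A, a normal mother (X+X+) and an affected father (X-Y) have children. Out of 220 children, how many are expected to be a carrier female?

Cross: X+X+ × X-Y
Offspring: 2 X+X-, 2 X+Y
Probability of a carrier female: 2/4 = 1/2
Expected count = 1/2 × 220 = 110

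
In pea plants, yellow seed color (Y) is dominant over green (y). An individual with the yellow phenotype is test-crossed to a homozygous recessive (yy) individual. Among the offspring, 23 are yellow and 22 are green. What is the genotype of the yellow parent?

Test cross: ? × yy
Offspring: 23 yellow, 22 green — approximately 1:1.
A 1:1 ratio in a test cross indicates the unknown parent is heterozygous (Yy).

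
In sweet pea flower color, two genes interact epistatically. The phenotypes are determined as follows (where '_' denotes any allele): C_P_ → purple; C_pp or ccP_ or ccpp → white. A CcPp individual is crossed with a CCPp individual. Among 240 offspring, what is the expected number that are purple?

Cross: CcPp × CCPp — consider each gene separately:
C gene: Cc × CC → 2 CC, 2 Cc → 4 C_ (out of 4)
P gene: Pp × Pp → 1 PP, 2 Pp, 1 pp → 3 P_ : 1 pp (out of 4)
Genotype classes (out of 4 × 4 = 16): C_P_ = 4×3 = 12; C_pp = 4×1 = 4
Apply the phenotype rules: C_P_ (12) → purple; C_pp (4) → white
Phenotype counts (out of 16): 12 purple, 4 white
purple: 12 out of 16 → fraction 3/4
Expected count = 3/4 × 240 = 180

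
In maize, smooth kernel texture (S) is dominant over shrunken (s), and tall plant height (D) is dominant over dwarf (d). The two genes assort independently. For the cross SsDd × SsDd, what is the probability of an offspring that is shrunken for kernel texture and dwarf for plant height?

Dihybrid cross SsDd × SsDd — consider each gene separately:
kernel texture: Ss × Ss → 1 SS, 2 Ss, 1 ss → 3 S_ : 1 ss (out of 4)
plant height: Dd × Dd → 1 DD, 2 Dd, 1 dd → 3 D_ : 1 dd (out of 4)
Looking for: shrunken (ss) and dwarf (dd)
P(shrunken) = 1/4, P(dwarf) = 1/4
P(both) = 1/4 × 1/4 = 1/16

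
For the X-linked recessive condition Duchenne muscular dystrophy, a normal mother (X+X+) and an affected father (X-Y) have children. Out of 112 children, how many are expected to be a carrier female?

Cross: X+X+ × X-Y
Offspring: 2 X+X-, 2 X+Y
Probability of a carrier female: 2/4 = 1/2
Expected count = 1/2 × 112 = 56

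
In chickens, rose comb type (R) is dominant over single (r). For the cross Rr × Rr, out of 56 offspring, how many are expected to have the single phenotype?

Punnett square for Rr × Rr:
Offspring genotypes: 1 RR, 2 Rr, 1 rr
Total offspring: 4
Count with target: 1
Probability: 1/4
Expected count = 1/4 × 56 = 14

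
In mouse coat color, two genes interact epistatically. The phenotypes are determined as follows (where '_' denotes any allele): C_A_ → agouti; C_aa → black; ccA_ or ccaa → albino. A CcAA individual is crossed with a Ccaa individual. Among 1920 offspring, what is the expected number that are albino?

Cross: CcAA × Ccaa — consider each gene separately:
C gene: Cc × Cc → 1 CC, 2 Cc, 1 cc → 3 C_ : 1 cc (out of 4)
A gene: AA × aa → 4 Aa → 4 A_ (out of 4)
Genotype classes (out of 4 × 4 = 16): C_A_ = 3×4 = 12; ccA_ = 1×4 = 4
Apply the phenotype rules: C_A_ (12) → agouti; ccA_ (4) → albino
Phenotype counts (out of 16): 12 agouti, 4 albino
albino: 4 out of 16 → fraction 1/4
Expected count = 1/4 × 1920 = 480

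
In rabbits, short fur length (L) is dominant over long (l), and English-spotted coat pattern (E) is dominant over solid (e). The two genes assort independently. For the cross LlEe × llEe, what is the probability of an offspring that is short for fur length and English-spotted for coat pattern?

Dihybrid cross LlEe × llEe — consider each gene separately:
fur length: Ll × ll → 2 Ll, 2 ll → 2 L_ : 2 ll (out of 4)
coat pattern: Ee × Ee → 1 EE, 2 Ee, 1 ee → 3 E_ : 1 ee (out of 4)
Looking for: short (L_) and English-spotted (E_)
P(short) = 2/4, P(English-spotted) = 3/4
P(both) = 2/4 × 3/4 = 6/16 = 3/8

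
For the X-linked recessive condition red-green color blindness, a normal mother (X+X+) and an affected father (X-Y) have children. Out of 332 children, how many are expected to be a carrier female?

Cross: X+X+ × X-Y
Offspring: 2 X+X-, 2 X+Y
Probability of a carrier female: 2/4 = 1/2
Expected count = 1/2 × 332 = 166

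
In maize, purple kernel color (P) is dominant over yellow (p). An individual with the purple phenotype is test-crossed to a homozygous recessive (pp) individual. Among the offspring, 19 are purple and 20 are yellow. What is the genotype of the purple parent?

Test cross: ? × pp
Offspring: 19 purple, 20 yellow — approximately 1:1.
A 1:1 ratio in a test cross indicates the unknown parent is heterozygous (Pp).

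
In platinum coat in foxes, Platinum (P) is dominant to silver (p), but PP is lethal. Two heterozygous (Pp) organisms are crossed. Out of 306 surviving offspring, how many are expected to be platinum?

Cross: Pp × Pp
Punnett square offspring (before lethality): 1 PP, 2 Pp, 1 pp
The PP genotype is lethal (embryos die); surviving offspring: 2 Pp, 1 pp
platinum: 2 out of 3 → fraction 2/3
Expected count = 2/3 × 306 = 204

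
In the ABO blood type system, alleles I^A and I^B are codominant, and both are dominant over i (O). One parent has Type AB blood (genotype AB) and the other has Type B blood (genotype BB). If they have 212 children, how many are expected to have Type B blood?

Cross: AB × BB
Possible offspring genotypes: 2 AB, 2 BB
Blood type counts: 2 Type AB, 2 Type B
Probability of Type B: 2/4 = 1/2
Expected count = 1/2 × 212 = 106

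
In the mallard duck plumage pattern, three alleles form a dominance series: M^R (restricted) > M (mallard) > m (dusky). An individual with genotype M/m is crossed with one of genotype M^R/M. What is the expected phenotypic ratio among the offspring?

Cross: M/m × M^R/M
Allele dominance: M^R > M > m
Offspring genotypes: 1 M^R/M, 1 M/M, 1 M^R/m, 1 M/m
Phenotype counts: 2 restricted, 2 mallard
Ratio: 1 restricted : 1 mallard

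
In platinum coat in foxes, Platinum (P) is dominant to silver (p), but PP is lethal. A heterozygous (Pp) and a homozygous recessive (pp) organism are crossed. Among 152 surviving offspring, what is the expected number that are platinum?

Cross: Pp × pp
Punnett square offspring (before lethality): 2 Pp, 2 pp
No PP offspring are produced in this cross.
platinum: 2 out of 4 → fraction 1/2
Expected count = 1/2 × 152 = 76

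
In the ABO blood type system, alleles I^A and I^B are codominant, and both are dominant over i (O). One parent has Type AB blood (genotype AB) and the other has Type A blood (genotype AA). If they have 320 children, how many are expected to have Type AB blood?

Cross: AB × AA
Possible offspring genotypes: 2 AA, 2 AB
Blood type counts: 2 Type A, 2 Type AB
Probability of Type AB: 2/4 = 1/2
Expected count = 1/2 × 320 = 160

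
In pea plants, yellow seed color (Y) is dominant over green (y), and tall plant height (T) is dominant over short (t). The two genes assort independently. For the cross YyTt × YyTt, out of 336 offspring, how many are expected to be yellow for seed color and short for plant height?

Dihybrid cross YyTt × YyTt — consider each gene separately:
seed color: Yy × Yy → 1 YY, 2 Yy, 1 yy → 3 Y_ : 1 yy (out of 4)
plant height: Tt × Tt → 1 TT, 2 Tt, 1 tt → 3 T_ : 1 tt (out of 4)
Looking for: yellow (Y_) and short (tt)
P(yellow) = 3/4, P(short) = 1/4
P(both) = 3/4 × 1/4 = 3/16
Expected count = 3/16 × 336 = 63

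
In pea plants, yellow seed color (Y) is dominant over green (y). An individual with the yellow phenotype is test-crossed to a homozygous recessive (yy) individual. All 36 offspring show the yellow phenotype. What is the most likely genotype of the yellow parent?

Test cross: ? × yy
All offspring are yellow.
If the unknown parent were heterozygous (Yy), about half of 36 offspring would be green; none are. The unknown parent is most likely homozygous dominant (YY).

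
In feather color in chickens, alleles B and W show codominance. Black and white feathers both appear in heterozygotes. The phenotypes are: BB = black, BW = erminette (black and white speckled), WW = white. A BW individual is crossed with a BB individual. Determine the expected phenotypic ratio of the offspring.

Punnett square for BW × BB:
Offspring genotypes: 2 BB, 2 BW
Phenotype counts: 2 black, 2 erminette (black and white speckled)
Ratio: 1 black : 1 erminette (black and white speckled)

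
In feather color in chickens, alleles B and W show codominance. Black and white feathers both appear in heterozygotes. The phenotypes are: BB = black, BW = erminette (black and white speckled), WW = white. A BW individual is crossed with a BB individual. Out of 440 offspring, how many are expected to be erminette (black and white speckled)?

Punnett square for BW × BB:
Offspring genotypes: 2 BB, 2 BW
Phenotype counts: 2 black, 2 erminette (black and white speckled)
erminette (black and white speckled): 2 out of 4 → fraction 1/2
Expected count = 1/2 × 440 = 220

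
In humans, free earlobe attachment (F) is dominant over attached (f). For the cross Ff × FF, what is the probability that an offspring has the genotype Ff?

Punnett square for Ff × FF:
Offspring genotypes: 2 FF, 2 Ff
Total offspring: 4
Count with target: 2
Probability: 2/4 = 1/2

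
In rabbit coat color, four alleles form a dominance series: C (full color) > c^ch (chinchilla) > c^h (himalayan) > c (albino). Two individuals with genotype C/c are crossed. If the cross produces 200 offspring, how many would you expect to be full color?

Cross: C/c × C/c
Allele dominance: C > c^ch > c^h > c
Offspring genotypes: 1 C/C, 2 C/c, 1 c/c
Phenotype counts: 3 full color, 1 albino
full color: 3 out of 4 → fraction 3/4
Expected count = 3/4 × 200 = 150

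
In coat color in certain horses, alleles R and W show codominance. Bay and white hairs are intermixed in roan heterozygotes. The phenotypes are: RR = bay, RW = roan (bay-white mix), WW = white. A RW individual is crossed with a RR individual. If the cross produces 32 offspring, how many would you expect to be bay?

Punnett square for RW × RR:
Offspring genotypes: 2 RR, 2 RW
Phenotype counts: 2 bay, 2 roan (bay-white mix)
bay: 2 out of 4 → fraction 1/2
Expected count = 1/2 × 32 = 16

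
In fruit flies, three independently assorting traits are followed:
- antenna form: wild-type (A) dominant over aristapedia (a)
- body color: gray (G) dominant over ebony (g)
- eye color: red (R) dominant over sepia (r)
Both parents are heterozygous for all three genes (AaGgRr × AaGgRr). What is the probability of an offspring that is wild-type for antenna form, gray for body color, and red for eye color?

Trihybrid cross: AaGgRr × AaGgRr
Each trait segregates independently with a 3:1 phenotypic ratio, so each gene contributes 3/4 (dominant) or 1/4 (recessive).
Target: wild-type (antenna form), gray (body color), red (eye color)
Probability = product of independent per-trait probabilities
= 3/4 × 3/4 × 3/4 = 27/64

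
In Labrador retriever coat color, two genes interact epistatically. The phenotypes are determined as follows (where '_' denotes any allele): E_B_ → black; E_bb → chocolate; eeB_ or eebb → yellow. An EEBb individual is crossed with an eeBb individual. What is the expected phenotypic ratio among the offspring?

Cross: EEBb × eeBb — consider each gene separately:
E gene: EE × ee → 4 Ee → 4 E_ (out of 4)
B gene: Bb × Bb → 1 BB, 2 Bb, 1 bb → 3 B_ : 1 bb (out of 4)
Genotype classes (out of 4 × 4 = 16): E_B_ = 4×3 = 12; E_bb = 4×1 = 4
Apply the phenotype rules: E_B_ (12) → black; E_bb (4) → chocolate
Phenotype counts (out of 16): 12 black, 4 chocolate
Ratio: 3 black : 1 chocolate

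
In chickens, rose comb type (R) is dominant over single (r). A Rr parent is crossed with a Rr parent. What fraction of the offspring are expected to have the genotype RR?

Punnett square for Rr × Rr:
Offspring genotypes: 1 RR, 2 Rr, 1 rr
Total offspring: 4
Count with target: 1
Probability: 1/4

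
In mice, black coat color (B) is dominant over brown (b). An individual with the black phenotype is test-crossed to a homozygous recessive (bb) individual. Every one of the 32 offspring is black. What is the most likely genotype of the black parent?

Test cross: ? × bb
All offspring are black.
If the unknown parent were heterozygous (Bb), about half of 32 offspring would be brown; none are. The unknown parent is most likely homozygous dominant (BB).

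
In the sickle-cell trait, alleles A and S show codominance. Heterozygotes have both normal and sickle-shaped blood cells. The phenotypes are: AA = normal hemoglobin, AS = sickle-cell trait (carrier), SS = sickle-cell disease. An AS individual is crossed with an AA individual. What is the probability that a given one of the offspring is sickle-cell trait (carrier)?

Punnett square for AS × AA:
Offspring genotypes: 2 AA, 2 AS
Phenotype counts: 2 normal hemoglobin, 2 sickle-cell trait (carrier)
sickle-cell trait (carrier): 2 out of 4
Probability: 2/4 = 1/2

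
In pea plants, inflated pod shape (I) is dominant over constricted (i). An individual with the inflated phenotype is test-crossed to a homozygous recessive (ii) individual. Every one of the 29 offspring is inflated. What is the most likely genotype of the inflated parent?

Test cross: ? × ii
All offspring are inflated.
If the unknown parent were heterozygous (Ii), about half of 29 offspring would be constricted; none are. The unknown parent is most likely homozygous dominant (II).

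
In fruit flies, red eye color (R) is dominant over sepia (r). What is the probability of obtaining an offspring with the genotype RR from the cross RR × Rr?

Punnett square for RR × Rr:
Offspring genotypes: 2 RR, 2 Rr
Total offspring: 4
Count with target: 2
Probability: 2/4 = 1/2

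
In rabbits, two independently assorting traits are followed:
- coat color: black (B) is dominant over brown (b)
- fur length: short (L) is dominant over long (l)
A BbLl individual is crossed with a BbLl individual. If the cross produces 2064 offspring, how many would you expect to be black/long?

Dihybrid cross BbLl × BbLl — consider each gene separately:
coat color: Bb × Bb → 1 BB, 2 Bb, 1 bb → 3 B_ : 1 bb (out of 4)
fur length: Ll × Ll → 1 LL, 2 Ll, 1 ll → 3 L_ : 1 ll (out of 4)
Combine (counts out of 4 × 4 = 16): black/short (B_L_) = 3×3 = 9; black/long (B_ll) = 3×1 = 3; brown/short (bbL_) = 1×3 = 3; brown/long (bbll) = 1×1 = 1
Phenotype counts (out of 16): 9 black/short, 3 black/long, 3 brown/short, 1 brown/long
black/long: 3 out of 16 → fraction 3/16
Expected count = 3/16 × 2064 = 387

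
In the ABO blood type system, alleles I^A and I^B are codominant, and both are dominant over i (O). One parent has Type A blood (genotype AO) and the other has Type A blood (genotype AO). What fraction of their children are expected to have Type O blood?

Cross: AO × AO
Possible offspring genotypes: 1 AA, 2 AO, 1 OO
Blood type counts: 3 Type A, 1 Type O
Probability of Type O: 1/4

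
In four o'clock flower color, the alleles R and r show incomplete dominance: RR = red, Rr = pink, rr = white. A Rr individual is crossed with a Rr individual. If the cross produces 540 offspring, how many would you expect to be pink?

Punnett square for Rr × Rr:
Offspring genotypes: 1 RR, 2 Rr, 1 rr
Phenotype counts: 1 red, 2 pink, 1 white
pink: 2 out of 4 → fraction 1/2
Expected count = 1/2 × 540 = 270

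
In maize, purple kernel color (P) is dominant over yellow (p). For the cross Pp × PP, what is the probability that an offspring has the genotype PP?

Punnett square for Pp × PP:
Offspring genotypes: 2 PP, 2 Pp
Total offspring: 4
Count with target: 2
Probability: 2/4 = 1/2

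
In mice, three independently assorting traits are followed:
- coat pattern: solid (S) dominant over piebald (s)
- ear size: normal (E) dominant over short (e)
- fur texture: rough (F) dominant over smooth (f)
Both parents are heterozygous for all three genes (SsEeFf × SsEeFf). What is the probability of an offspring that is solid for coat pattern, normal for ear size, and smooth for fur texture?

Trihybrid cross: SsEeFf × SsEeFf
Each trait segregates independently with a 3:1 phenotypic ratio, so each gene contributes 3/4 (dominant) or 1/4 (recessive).
Target: solid (coat pattern), normal (ear size), smooth (fur texture)
Probability = product of independent per-trait probabilities
= 3/4 × 3/4 × 1/4 = 9/64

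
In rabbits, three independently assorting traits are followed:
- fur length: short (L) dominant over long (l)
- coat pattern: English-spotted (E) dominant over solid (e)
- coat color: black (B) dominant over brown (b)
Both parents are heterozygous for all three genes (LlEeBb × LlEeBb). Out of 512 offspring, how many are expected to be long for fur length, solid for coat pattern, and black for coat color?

Trihybrid cross: LlEeBb × LlEeBb
Each trait segregates independently with a 3:1 phenotypic ratio, so each gene contributes 3/4 (dominant) or 1/4 (recessive).
Target: long (fur length), solid (coat pattern), black (coat color)
Probability = product of independent per-trait probabilities
= 1/4 × 1/4 × 3/4 = 3/64
Expected count = 3/64 × 512 = 24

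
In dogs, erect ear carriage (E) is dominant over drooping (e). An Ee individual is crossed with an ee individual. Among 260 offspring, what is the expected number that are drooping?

Punnett square for Ee × ee:
Offspring genotypes: 2 Ee, 2 ee
erect: 2, drooping: 2
drooping: 2 out of 4 → fraction 1/2
Expected count = 1/2 × 260 = 130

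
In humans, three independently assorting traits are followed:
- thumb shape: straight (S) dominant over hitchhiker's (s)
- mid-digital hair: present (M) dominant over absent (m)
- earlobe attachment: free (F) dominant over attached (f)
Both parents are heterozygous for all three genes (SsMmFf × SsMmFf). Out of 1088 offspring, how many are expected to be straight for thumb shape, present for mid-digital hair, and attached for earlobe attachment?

Trihybrid cross: SsMmFf × SsMmFf
Each trait segregates independently with a 3:1 phenotypic ratio, so each gene contributes 3/4 (dominant) or 1/4 (recessive).
Target: straight (thumb shape), present (mid-digital hair), attached (earlobe attachment)
Probability = product of independent per-trait probabilities
= 3/4 × 3/4 × 1/4 = 9/64
Expected count = 9/64 × 1088 = 153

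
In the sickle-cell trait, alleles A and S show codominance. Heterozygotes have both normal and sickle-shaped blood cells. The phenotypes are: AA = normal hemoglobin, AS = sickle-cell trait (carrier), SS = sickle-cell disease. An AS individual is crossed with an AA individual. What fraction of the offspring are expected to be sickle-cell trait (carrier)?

Punnett square for AS × AA:
Offspring genotypes: 2 AA, 2 AS
Phenotype counts: 2 normal hemoglobin, 2 sickle-cell trait (carrier)
sickle-cell trait (carrier): 2 out of 4
Probability: 2/4 = 1/2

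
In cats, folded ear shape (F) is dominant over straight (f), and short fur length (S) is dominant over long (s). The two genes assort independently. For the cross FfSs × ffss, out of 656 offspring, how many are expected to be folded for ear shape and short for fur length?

Dihybrid cross FfSs × ffss — consider each gene separately:
ear shape: Ff × ff → 2 Ff, 2 ff → 2 F_ : 2 ff (out of 4)
fur length: Ss × ss → 2 Ss, 2 ss → 2 S_ : 2 ss (out of 4)
Looking for: folded (F_) and short (S_)
P(folded) = 2/4, P(short) = 2/4
P(both) = 2/4 × 2/4 = 4/16 = 1/4
Expected count = 1/4 × 656 = 164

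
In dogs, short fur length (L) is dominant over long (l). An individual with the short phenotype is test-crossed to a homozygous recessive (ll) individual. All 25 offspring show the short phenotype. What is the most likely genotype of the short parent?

Test cross: ? × ll
All offspring are short.
If the unknown parent were heterozygous (Ll), about half of 25 offspring would be long; none are. The unknown parent is most likely homozygous dominant (LL).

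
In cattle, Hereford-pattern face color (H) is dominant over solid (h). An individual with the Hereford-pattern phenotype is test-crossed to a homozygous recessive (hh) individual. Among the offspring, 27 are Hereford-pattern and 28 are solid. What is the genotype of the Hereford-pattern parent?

Test cross: ? × hh
Offspring: 27 Hereford-pattern, 28 solid — approximately 1:1.
A 1:1 ratio in a test cross indicates the unknown parent is heterozygous (Hh).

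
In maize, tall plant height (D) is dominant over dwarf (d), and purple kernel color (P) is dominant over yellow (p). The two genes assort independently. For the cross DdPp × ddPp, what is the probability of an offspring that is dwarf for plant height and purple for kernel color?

Dihybrid cross DdPp × ddPp — consider each gene separately:
plant height: Dd × dd → 2 Dd, 2 dd → 2 D_ : 2 dd (out of 4)
kernel color: Pp × Pp → 1 PP, 2 Pp, 1 pp → 3 P_ : 1 pp (out of 4)
Looking for: dwarf (dd) and purple (P_)
P(dwarf) = 2/4, P(purple) = 3/4
P(both) = 2/4 × 3/4 = 6/16 = 3/8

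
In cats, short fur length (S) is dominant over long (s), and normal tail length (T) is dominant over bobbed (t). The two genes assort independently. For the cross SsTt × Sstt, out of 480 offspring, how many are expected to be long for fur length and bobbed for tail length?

Dihybrid cross SsTt × Sstt — consider each gene separately:
fur length: Ss × Ss → 1 SS, 2 Ss, 1 ss → 3 S_ : 1 ss (out of 4)
tail length: Tt × tt → 2 Tt, 2 tt → 2 T_ : 2 tt (out of 4)
Looking for: long (ss) and bobbed (tt)
P(long) = 1/4, P(bobbed) = 2/4
P(both) = 1/4 × 2/4 = 2/16 = 1/8
Expected count = 1/8 × 480 = 60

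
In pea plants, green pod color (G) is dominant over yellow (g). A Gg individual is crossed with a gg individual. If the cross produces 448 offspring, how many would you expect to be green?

Punnett square for Gg × gg:
Offspring genotypes: 2 Gg, 2 gg
green: 2, yellow: 2
green: 2 out of 4 → fraction 1/2
Expected count = 1/2 × 448 = 224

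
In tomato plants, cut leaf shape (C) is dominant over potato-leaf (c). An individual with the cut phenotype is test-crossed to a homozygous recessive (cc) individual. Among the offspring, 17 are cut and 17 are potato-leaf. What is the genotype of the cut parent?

Test cross: ? × cc
Offspring: 17 cut, 17 potato-leaf — approximately 1:1.
A 1:1 ratio in a test cross indicates the unknown parent is heterozygous (Cc).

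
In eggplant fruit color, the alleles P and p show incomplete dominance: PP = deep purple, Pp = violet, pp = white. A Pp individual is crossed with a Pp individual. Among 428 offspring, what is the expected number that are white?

Punnett square for Pp × Pp:
Offspring genotypes: 1 PP, 2 Pp, 1 pp
Phenotype counts: 1 deep purple, 2 violet, 1 white
white: 1 out of 4 → fraction 1/4
Expected count = 1/4 × 428 = 107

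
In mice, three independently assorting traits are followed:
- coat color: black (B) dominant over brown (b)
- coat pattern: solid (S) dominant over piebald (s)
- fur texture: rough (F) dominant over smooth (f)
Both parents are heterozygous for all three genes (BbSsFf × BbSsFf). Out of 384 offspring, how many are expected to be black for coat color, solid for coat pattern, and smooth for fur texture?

Trihybrid cross: BbSsFf × BbSsFf
Each trait segregates independently with a 3:1 phenotypic ratio, so each gene contributes 3/4 (dominant) or 1/4 (recessive).
Target: black (coat color), solid (coat pattern), smooth (fur texture)
Probability = product of independent per-trait probabilities
= 3/4 × 3/4 × 1/4 = 9/64
Expected count = 9/64 × 384 = 54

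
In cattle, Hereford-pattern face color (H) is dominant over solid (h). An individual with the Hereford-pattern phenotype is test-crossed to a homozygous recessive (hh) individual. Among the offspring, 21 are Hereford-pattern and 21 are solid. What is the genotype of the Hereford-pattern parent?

Test cross: ? × hh
Offspring: 21 Hereford-pattern, 21 solid — approximately 1:1.
A 1:1 ratio in a test cross indicates the unknown parent is heterozygous (Hh).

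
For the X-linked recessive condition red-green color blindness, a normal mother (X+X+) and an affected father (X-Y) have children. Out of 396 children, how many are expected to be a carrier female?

Cross: X+X+ × X-Y
Offspring: 2 X+X-, 2 X+Y
Probability of a carrier female: 2/4 = 1/2
Expected count = 1/2 × 396 = 198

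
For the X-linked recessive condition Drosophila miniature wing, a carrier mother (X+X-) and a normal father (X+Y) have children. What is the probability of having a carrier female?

Cross: X+X- × X+Y
Offspring: 1 X+X+, 1 X+Y, 1 X+X-, 1 X-Y
Probability of a carrier female: 1/4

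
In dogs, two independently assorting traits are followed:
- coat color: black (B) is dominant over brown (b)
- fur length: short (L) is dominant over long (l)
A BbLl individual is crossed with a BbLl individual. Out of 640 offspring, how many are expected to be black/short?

Dihybrid cross BbLl × BbLl — consider each gene separately:
coat color: Bb × Bb → 1 BB, 2 Bb, 1 bb → 3 B_ : 1 bb (out of 4)
fur length: Ll × Ll → 1 LL, 2 Ll, 1 ll → 3 L_ : 1 ll (out of 4)
Combine (counts out of 4 × 4 = 16): black/short (B_L_) = 3×3 = 9; black/long (B_ll) = 3×1 = 3; brown/short (bbL_) = 1×3 = 3; brown/long (bbll) = 1×1 = 1
Phenotype counts (out of 16): 9 black/short, 3 black/long, 3 brown/short, 1 brown/long
black/short: 9 out of 16 → fraction 9/16
Expected count = 9/16 × 640 = 360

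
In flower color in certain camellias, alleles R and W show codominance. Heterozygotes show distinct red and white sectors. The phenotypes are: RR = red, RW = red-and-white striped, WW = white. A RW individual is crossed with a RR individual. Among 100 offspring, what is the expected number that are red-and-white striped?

Punnett square for RW × RR:
Offspring genotypes: 2 RR, 2 RW
Phenotype counts: 2 red, 2 red-and-white striped
red-and-white striped: 2 out of 4 → fraction 1/2
Expected count = 1/2 × 100 = 50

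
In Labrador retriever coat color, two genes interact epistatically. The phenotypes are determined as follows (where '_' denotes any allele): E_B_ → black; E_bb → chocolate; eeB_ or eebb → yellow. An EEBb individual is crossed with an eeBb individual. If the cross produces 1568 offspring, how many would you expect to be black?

Cross: EEBb × eeBb — consider each gene separately:
E gene: EE × ee → 4 Ee → 4 E_ (out of 4)
B gene: Bb × Bb → 1 BB, 2 Bb, 1 bb → 3 B_ : 1 bb (out of 4)
Genotype classes (out of 4 × 4 = 16): E_B_ = 4×3 = 12; E_bb = 4×1 = 4
Apply the phenotype rules: E_B_ (12) → black; E_bb (4) → chocolate
Phenotype counts (out of 16): 12 black, 4 chocolate
black: 12 out of 16 → fraction 3/4
Expected count = 3/4 × 1568 = 1176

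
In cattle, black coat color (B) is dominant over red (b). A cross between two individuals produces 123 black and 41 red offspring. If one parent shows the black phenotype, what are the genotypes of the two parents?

Observed offspring: 123 black, 41 red
The observed ratio simplifies to 3:1. Red (bb) offspring appear, so each parent must contribute one b allele. The parent stated to show black carries B, so it is Bb. The other parent is then either Bb or bb: Bb × bb would give a 1:1 split, whereas Bb × Bb gives 3:1 — matching the data. So both parents are heterozygous (Bb × Bb).
Parent genotypes: Bb × Bb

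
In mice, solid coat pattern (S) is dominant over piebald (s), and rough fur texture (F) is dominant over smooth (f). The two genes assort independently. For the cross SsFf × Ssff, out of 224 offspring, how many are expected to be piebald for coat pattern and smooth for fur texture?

Dihybrid cross SsFf × Ssff — consider each gene separately:
coat pattern: Ss × Ss → 1 SS, 2 Ss, 1 ss → 3 S_ : 1 ss (out of 4)
fur texture: Ff × ff → 2 Ff, 2 ff → 2 F_ : 2 ff (out of 4)
Looking for: piebald (ss) and smooth (ff)
P(piebald) = 1/4, P(smooth) = 2/4
P(both) = 1/4 × 2/4 = 2/16 = 1/8
Expected count = 1/8 × 224 = 28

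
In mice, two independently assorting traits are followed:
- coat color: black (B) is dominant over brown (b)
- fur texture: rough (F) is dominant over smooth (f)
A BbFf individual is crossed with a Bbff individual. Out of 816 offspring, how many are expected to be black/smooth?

Dihybrid cross BbFf × Bbff — consider each gene separately:
coat color: Bb × Bb → 1 BB, 2 Bb, 1 bb → 3 B_ : 1 bb (out of 4)
fur texture: Ff × ff → 2 Ff, 2 ff → 2 F_ : 2 ff (out of 4)
Combine (counts out of 4 × 4 = 16): black/rough (B_F_) = 3×2 = 6; black/smooth (B_ff) = 3×2 = 6; brown/rough (bbF_) = 1×2 = 2; brown/smooth (bbff) = 1×2 = 2
Phenotype counts (out of 16): 6 black/rough, 6 black/smooth, 2 brown/rough, 2 brown/smooth
black/smooth: 6 out of 16 → fraction 3/8
Expected count = 3/8 × 816 = 306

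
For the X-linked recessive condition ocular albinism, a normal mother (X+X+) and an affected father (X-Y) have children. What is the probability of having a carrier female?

Cross: X+X+ × X-Y
Offspring: 2 X+X-, 2 X+Y
Probability of a carrier female: 2/4 = 1/2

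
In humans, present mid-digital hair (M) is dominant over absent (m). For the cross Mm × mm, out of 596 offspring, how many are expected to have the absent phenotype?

Punnett square for Mm × mm:
Offspring genotypes: 2 Mm, 2 mm
Total offspring: 4
Count with target: 2
Probability: 2/4 = 1/2
Expected count = 1/2 × 596 = 298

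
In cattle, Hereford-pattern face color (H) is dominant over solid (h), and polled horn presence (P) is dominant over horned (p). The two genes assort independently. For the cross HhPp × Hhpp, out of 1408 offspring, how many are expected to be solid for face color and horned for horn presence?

Dihybrid cross HhPp × Hhpp — consider each gene separately:
face color: Hh × Hh → 1 HH, 2 Hh, 1 hh → 3 H_ : 1 hh (out of 4)
horn presence: Pp × pp → 2 Pp, 2 pp → 2 P_ : 2 pp (out of 4)
Looking for: solid (hh) and horned (pp)
P(solid) = 1/4, P(horned) = 2/4
P(both) = 1/4 × 2/4 = 2/16 = 1/8
Expected count = 1/8 × 1408 = 176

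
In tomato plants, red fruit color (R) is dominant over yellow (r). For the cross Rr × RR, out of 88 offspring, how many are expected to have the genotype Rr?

Punnett square for Rr × RR:
Offspring genotypes: 2 RR, 2 Rr
Total offspring: 4
Count with target: 2
Probability: 2/4 = 1/2
Expected count = 1/2 × 88 = 44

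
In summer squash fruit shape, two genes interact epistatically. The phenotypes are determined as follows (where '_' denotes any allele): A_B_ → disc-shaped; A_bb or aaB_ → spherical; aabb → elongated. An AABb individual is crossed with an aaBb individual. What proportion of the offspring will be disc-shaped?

Cross: AABb × aaBb — consider each gene separately:
A gene: AA × aa → 4 Aa → 4 A_ (out of 4)
B gene: Bb × Bb → 1 BB, 2 Bb, 1 bb → 3 B_ : 1 bb (out of 4)
Genotype classes (out of 4 × 4 = 16): A_B_ = 4×3 = 12; A_bb = 4×1 = 4
Apply the phenotype rules: A_B_ (12) → disc-shaped; A_bb (4) → spherical
Phenotype counts (out of 16): 12 disc-shaped, 4 spherical
disc-shaped: 12 out of 16
Probability: 12/16 = 3/4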